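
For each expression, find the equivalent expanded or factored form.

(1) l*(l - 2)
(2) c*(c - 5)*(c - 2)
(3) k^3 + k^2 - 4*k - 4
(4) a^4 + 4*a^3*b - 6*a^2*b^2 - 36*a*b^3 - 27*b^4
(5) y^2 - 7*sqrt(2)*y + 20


(1) = l^2 - 2*l
(2) = c^3 - 7*c^2 + 10*c
(3) = (k - 2)*(k + 1)*(k + 2)
(4) = (a - 3*b)*(a + b)*(a + 3*b)^2
(5) = (y - 5*sqrt(2))*(y - 2*sqrt(2))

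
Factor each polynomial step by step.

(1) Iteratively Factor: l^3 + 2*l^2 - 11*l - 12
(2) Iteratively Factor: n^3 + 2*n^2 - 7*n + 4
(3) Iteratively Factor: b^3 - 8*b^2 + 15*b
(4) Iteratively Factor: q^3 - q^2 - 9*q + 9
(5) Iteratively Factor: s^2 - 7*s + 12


(1) = (l - 3)*(l^2 + 5*l + 4) = (l - 3)*(l + 1)*(l + 4)
(2) = (n + 4)*(n^2 - 2*n + 1) = (n - 1)*(n + 4)*(n - 1)
(3) = (b - 3)*(b^2 - 5*b) = (b - 5)*(b - 3)*(b)
(4) = (q - 1)*(q^2 - 9) = (q - 3)*(q - 1)*(q + 3)
(5) = (s - 3)*(s - 4)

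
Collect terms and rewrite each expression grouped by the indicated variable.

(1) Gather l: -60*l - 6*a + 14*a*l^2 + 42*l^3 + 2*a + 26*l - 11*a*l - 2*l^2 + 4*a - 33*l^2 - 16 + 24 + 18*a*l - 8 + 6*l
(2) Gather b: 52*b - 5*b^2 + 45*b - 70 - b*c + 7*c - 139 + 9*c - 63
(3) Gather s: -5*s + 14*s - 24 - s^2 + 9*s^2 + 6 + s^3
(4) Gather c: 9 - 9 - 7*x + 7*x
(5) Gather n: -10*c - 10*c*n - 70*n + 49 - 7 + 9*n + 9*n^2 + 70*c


(1) = 42*l^3 + l^2*(14*a - 35) + l*(7*a - 28)
(2) = -5*b^2 + b*(97 - c) + 16*c - 272
(3) = s^3 + 8*s^2 + 9*s - 18
(4) = 0
(5) = 60*c + 9*n^2 + n*(-10*c - 61) + 42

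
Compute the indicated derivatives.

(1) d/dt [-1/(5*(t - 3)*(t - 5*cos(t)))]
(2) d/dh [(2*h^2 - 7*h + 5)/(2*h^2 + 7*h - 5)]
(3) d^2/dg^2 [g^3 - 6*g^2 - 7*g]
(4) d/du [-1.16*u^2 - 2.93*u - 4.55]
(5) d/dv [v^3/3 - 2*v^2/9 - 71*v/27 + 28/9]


(1) = (t + (t - 3)*(5*sin(t) + 1) - 5*cos(t))/(5*(t - 3)^2*(t - 5*cos(t))^2)
(2) = 4*h*(7*h - 10)/(4*h^4 + 28*h^3 + 29*h^2 - 70*h + 25)
(3) = 6*g - 12
(4) = -2.32*u - 2.93
(5) = v^2 - 4*v/9 - 71/27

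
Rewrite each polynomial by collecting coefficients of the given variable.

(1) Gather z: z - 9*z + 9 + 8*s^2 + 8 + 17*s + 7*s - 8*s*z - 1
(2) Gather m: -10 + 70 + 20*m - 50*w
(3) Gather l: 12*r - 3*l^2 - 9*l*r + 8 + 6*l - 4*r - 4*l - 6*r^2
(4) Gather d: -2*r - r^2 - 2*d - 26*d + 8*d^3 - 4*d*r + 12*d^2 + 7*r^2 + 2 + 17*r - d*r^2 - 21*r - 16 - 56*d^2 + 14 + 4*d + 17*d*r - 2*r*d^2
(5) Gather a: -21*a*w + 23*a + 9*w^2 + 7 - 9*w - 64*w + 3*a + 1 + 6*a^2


(1) = 8*s^2 + 24*s + z*(-8*s - 8) + 16
(2) = 20*m - 50*w + 60
(3) = -3*l^2 + l*(2 - 9*r) - 6*r^2 + 8*r + 8
(4) = 8*d^3 + d^2*(-2*r - 44) + d*(-r^2 + 13*r - 24) + 6*r^2 - 6*r
(5) = 6*a^2 + a*(26 - 21*w) + 9*w^2 - 73*w + 8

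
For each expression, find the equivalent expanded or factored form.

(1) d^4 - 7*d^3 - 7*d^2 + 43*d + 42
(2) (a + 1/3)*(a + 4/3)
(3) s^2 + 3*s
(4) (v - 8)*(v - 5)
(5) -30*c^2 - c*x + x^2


(1) = (d - 7)*(d - 3)*(d + 1)*(d + 2)
(2) = a^2 + 5*a/3 + 4/9
(3) = s*(s + 3)
(4) = v^2 - 13*v + 40
(5) = (-6*c + x)*(5*c + x)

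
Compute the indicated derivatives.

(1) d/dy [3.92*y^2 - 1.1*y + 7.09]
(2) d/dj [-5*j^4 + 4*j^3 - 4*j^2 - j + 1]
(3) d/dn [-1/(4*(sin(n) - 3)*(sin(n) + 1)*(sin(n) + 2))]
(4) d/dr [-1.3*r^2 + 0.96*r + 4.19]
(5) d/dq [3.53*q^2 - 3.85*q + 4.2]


(1) = 7.84*y - 1.1
(2) = -20*j^3 + 12*j^2 - 8*j - 1
(3) = (3*sin(n)^2 - 7)*cos(n)/(4*(sin(n) - 3)^2*(sin(n) + 1)^2*(sin(n) + 2)^2)
(4) = 0.96 - 2.6*r
(5) = 7.06*q - 3.85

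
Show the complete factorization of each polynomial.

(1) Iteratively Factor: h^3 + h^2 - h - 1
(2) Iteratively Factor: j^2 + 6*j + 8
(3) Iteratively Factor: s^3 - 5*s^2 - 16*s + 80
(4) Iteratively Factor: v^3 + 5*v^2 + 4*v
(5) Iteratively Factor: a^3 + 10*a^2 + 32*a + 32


(1) = (h - 1)*(h^2 + 2*h + 1) = (h - 1)*(h + 1)*(h + 1)
(2) = (j + 2)*(j + 4)
(3) = (s - 4)*(s^2 - s - 20) = (s - 4)*(s + 4)*(s - 5)
(4) = (v + 1)*(v^2 + 4*v) = (v + 1)*(v + 4)*(v)
(5) = (a + 4)*(a^2 + 6*a + 8) = (a + 2)*(a + 4)*(a + 4)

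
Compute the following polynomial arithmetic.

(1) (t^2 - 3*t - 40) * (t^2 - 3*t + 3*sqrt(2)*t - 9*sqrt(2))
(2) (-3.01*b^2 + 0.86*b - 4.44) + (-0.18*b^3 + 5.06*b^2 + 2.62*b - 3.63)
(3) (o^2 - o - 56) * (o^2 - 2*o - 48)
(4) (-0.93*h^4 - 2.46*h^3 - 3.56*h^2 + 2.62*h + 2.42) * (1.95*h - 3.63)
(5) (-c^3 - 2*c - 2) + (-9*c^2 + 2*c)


(1) = t^4 - 6*t^3 + 3*sqrt(2)*t^3 - 31*t^2 - 18*sqrt(2)*t^2 - 93*sqrt(2)*t + 120*t + 360*sqrt(2)
(2) = -0.18*b^3 + 2.05*b^2 + 3.48*b - 8.07
(3) = o^4 - 3*o^3 - 102*o^2 + 160*o + 2688
(4) = -1.8135*h^5 - 1.4211*h^4 + 1.9878*h^3 + 18.0318*h^2 - 4.7916*h - 8.7846
(5) = -c^3 - 9*c^2 - 2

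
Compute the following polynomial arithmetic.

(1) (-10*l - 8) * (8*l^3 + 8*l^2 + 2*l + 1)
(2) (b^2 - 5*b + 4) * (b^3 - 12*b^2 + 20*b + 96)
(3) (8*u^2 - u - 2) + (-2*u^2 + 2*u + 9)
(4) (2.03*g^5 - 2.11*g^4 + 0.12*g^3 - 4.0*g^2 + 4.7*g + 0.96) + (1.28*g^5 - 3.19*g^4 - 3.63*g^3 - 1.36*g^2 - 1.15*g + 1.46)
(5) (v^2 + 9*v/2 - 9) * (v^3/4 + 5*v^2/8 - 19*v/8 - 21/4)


(1) = -80*l^4 - 144*l^3 - 84*l^2 - 26*l - 8
(2) = b^5 - 17*b^4 + 84*b^3 - 52*b^2 - 400*b + 384
(3) = 6*u^2 + u + 7
(4) = 3.31*g^5 - 5.3*g^4 - 3.51*g^3 - 5.36*g^2 + 3.55*g + 2.42
(5) = v^5/4 + 7*v^4/4 - 29*v^3/16 - 345*v^2/16 - 9*v/4 + 189/4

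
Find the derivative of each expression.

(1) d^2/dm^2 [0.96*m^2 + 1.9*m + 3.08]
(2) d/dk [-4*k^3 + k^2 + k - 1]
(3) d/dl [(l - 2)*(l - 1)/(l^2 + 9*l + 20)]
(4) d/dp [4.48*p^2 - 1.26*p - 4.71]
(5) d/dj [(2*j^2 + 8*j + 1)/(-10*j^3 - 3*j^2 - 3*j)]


(1) = 1.92000000000000
(2) = -12*k^2 + 2*k + 1
(3) = 6*(2*l^2 + 6*l - 13)/(l^4 + 18*l^3 + 121*l^2 + 360*l + 400)
(4) = 8.96*p - 1.26
(5) = (20*j^4 + 160*j^3 + 48*j^2 + 6*j + 3)/(j^2*(100*j^4 + 60*j^3 + 69*j^2 + 18*j + 9))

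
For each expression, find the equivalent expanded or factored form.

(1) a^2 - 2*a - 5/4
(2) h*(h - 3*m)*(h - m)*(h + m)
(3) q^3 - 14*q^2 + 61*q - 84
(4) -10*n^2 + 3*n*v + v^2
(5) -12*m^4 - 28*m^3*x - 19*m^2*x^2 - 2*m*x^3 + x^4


(1) = (a - 5/2)*(a + 1/2)
(2) = h^4 - 3*h^3*m - h^2*m^2 + 3*h*m^3
(3) = (q - 7)*(q - 4)*(q - 3)
(4) = (-2*n + v)*(5*n + v)
(5) = (-6*m + x)*(m + x)^2*(2*m + x)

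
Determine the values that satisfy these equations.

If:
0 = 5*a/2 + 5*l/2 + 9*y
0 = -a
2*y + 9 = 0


Then:
a = 0
l = 81/5
y = -9/2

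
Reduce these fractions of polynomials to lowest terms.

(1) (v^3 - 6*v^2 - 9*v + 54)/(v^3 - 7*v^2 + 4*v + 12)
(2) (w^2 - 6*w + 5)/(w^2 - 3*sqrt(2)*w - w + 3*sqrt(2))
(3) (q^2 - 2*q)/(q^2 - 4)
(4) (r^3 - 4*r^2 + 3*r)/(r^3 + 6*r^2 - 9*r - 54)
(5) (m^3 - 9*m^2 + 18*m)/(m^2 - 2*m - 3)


(1) = (v^2 - 9)/(v^2 - v - 2)
(2) = (w - 5)/(w - 3*sqrt(2))
(3) = q/(q + 2)
(4) = (r^2 - r)/(r^2 + 9*r + 18)
(5) = (m^2 - 6*m)/(m + 1)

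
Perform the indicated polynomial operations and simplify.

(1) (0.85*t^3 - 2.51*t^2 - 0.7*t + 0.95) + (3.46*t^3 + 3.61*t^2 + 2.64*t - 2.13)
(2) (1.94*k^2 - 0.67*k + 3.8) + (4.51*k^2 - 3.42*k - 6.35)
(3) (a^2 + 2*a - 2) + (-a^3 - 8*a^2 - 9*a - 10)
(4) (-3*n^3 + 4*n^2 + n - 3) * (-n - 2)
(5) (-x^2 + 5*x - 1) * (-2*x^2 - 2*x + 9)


(1) = 4.31*t^3 + 1.1*t^2 + 1.94*t - 1.18
(2) = 6.45*k^2 - 4.09*k - 2.55
(3) = -a^3 - 7*a^2 - 7*a - 12
(4) = 3*n^4 + 2*n^3 - 9*n^2 + n + 6
(5) = 2*x^4 - 8*x^3 - 17*x^2 + 47*x - 9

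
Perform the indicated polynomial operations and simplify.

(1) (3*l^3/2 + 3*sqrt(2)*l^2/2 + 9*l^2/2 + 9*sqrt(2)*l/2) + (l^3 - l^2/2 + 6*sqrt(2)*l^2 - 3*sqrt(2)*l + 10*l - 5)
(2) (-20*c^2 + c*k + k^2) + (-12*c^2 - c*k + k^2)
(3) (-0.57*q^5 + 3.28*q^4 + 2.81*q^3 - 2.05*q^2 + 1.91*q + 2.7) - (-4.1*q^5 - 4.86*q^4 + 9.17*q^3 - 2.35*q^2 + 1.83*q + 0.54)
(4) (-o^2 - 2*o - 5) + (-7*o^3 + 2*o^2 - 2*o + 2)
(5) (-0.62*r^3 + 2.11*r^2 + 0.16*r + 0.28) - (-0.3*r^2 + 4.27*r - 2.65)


(1) = 5*l^3/2 + 4*l^2 + 15*sqrt(2)*l^2/2 + 3*sqrt(2)*l/2 + 10*l - 5
(2) = -32*c^2 + 2*k^2
(3) = 3.53*q^5 + 8.14*q^4 - 6.36*q^3 + 0.3*q^2 + 0.08*q + 2.16
(4) = -7*o^3 + o^2 - 4*o - 3
(5) = -0.62*r^3 + 2.41*r^2 - 4.11*r + 2.93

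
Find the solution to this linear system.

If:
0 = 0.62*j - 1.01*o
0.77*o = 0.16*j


Then:
j = 0.00
o = 0.00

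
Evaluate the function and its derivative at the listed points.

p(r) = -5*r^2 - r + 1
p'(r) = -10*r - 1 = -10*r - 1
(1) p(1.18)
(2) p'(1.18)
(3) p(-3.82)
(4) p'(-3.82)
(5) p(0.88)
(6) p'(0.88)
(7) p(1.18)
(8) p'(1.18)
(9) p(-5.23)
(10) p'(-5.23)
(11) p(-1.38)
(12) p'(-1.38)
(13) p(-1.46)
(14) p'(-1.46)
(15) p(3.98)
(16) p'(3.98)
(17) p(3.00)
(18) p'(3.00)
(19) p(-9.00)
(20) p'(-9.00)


(1) = -7.14
(2) = -12.80
(3) = -68.14
(4) = 37.20
(5) = -3.75
(6) = -9.80
(7) = -7.14
(8) = -12.80
(9) = -130.53
(10) = 51.30
(11) = -7.14
(12) = 12.80
(13) = -8.20
(14) = 13.60
(15) = -82.18
(16) = -40.80
(17) = -47.00
(18) = -31.00
(19) = -395.00
(20) = 89.00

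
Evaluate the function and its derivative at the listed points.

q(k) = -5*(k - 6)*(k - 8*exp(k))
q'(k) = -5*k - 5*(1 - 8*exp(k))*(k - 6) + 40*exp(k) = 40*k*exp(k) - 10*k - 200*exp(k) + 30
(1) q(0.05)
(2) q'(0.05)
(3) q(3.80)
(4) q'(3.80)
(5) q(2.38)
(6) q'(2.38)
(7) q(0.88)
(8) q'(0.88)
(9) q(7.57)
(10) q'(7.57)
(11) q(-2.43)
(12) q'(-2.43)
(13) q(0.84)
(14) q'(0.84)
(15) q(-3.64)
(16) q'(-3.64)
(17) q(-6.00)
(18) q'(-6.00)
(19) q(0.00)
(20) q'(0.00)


(1) = -248.72
(2) = -178.65
(3) = -3891.90
(4) = -2153.66
(5) = -1521.47
(6) = -1126.15
(7) = -471.22
(8) = -376.12
(9) = 121718.59
(10) = 199297.92
(11) = -132.11
(12) = 28.14
(13) = -456.43
(14) = -363.84
(15) = -185.57
(16) = 57.33
(17) = -361.19
(18) = 88.91
(19) = -240.00
(20) = -170.00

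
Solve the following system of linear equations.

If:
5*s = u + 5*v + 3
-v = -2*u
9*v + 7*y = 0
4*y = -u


Then:
s = 3/5
u = 0
v = 0
y = 0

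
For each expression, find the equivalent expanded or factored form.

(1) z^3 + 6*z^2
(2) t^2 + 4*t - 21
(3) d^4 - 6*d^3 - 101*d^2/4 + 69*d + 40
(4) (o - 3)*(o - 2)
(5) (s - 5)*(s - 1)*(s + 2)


(1) = z^2*(z + 6)
(2) = (t - 3)*(t + 7)
(3) = (d - 8)*(d - 5/2)*(d + 1/2)*(d + 4)
(4) = o^2 - 5*o + 6
(5) = s^3 - 4*s^2 - 7*s + 10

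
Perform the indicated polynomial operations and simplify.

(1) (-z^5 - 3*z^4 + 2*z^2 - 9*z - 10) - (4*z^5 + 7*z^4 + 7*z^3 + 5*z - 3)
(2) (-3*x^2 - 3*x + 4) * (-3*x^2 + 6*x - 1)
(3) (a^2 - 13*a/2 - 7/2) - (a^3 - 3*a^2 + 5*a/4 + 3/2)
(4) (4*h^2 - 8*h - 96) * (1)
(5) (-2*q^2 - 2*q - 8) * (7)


(1) = -5*z^5 - 10*z^4 - 7*z^3 + 2*z^2 - 14*z - 7
(2) = 9*x^4 - 9*x^3 - 27*x^2 + 27*x - 4
(3) = -a^3 + 4*a^2 - 31*a/4 - 5
(4) = 4*h^2 - 8*h - 96
(5) = -14*q^2 - 14*q - 56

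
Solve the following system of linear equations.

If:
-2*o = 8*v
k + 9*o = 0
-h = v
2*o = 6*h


Then:
h = 0
k = 0
o = 0
v = 0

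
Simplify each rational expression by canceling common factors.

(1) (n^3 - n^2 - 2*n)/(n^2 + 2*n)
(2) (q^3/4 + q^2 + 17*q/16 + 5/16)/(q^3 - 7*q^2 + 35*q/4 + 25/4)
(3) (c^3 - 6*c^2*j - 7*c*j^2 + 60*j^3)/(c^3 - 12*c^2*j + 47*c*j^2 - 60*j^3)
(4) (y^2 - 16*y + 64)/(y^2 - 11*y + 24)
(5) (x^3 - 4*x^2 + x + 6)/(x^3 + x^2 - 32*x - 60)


(1) = (n^2 - n - 2)/(n + 2)
(2) = (2*q^2 + 7*q + 5)/(8*q^2 - 60*q + 100)
(3) = (c + 3*j)/(c - 3*j)
(4) = (y - 8)/(y - 3)
(5) = (x^3 - 4*x^2 + x + 6)/(x^3 + x^2 - 32*x - 60)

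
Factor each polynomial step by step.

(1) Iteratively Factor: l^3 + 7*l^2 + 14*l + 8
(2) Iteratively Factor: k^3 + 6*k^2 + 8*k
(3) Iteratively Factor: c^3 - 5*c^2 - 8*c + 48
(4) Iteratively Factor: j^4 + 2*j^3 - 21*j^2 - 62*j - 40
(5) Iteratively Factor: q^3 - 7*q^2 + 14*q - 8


(1) = (l + 1)*(l^2 + 6*l + 8) = (l + 1)*(l + 4)*(l + 2)
(2) = (k + 4)*(k^2 + 2*k) = k*(k + 4)*(k + 2)
(3) = (c - 4)*(c^2 - c - 12) = (c - 4)^2*(c + 3)
(4) = (j + 4)*(j^3 - 2*j^2 - 13*j - 10) = (j + 1)*(j + 4)*(j^2 - 3*j - 10) = (j + 1)*(j + 2)*(j + 4)*(j - 5)
(5) = (q - 4)*(q^2 - 3*q + 2) = (q - 4)*(q - 1)*(q - 2)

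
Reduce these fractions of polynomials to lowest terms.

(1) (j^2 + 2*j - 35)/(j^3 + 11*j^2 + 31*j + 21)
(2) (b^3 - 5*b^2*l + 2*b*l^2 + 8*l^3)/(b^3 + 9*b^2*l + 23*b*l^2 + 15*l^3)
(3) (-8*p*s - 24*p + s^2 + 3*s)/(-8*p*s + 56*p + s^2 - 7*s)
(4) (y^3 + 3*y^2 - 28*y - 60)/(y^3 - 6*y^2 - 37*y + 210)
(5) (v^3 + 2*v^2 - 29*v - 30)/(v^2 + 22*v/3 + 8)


(1) = (j - 5)/(j^2 + 4*j + 3)
(2) = (b^2 - 6*b*l + 8*l^2)/(b^2 + 8*b*l + 15*l^2)
(3) = (s + 3)/(s - 7)
(4) = (y + 2)/(y - 7)
(5) = (3*v^2 - 12*v - 15)/(3*v + 4)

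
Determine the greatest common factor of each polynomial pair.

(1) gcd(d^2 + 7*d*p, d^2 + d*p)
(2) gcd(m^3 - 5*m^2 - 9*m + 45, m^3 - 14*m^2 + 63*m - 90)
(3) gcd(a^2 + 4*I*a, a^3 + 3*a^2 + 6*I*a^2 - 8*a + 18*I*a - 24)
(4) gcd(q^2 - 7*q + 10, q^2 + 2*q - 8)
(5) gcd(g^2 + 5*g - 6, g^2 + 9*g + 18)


(1) = d
(2) = m^2 - 8*m + 15
(3) = gcd(a*(a + 4*I), (a + 3)*(a + 2*I)*(a + 4*I)) = a + 4*I
(4) = gcd((q - 5)*(q - 2), (q - 2)*(q + 4)) = q - 2
(5) = gcd((g - 1)*(g + 6), (g + 3)*(g + 6)) = g + 6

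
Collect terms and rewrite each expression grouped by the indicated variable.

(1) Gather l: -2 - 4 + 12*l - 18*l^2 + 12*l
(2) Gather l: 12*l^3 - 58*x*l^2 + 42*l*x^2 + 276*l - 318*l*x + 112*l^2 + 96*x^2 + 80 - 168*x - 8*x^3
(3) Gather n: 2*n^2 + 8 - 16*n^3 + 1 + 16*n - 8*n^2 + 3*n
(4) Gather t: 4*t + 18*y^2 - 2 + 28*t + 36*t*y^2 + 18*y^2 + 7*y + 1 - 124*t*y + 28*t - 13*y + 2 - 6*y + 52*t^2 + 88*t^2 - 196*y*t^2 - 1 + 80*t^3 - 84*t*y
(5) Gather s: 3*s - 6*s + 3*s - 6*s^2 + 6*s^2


(1) = -18*l^2 + 24*l - 6
(2) = 12*l^3 + l^2*(112 - 58*x) + l*(42*x^2 - 318*x + 276) - 8*x^3 + 96*x^2 - 168*x + 80
(3) = -16*n^3 - 6*n^2 + 19*n + 9
(4) = 80*t^3 + t^2*(140 - 196*y) + t*(36*y^2 - 208*y + 60) + 36*y^2 - 12*y
(5) = 0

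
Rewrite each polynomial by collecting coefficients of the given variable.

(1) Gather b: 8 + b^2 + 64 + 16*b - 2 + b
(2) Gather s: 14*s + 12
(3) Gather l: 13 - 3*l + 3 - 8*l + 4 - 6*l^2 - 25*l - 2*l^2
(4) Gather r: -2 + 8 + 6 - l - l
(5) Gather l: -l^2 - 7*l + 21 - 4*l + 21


(1) = b^2 + 17*b + 70
(2) = 14*s + 12
(3) = -8*l^2 - 36*l + 20
(4) = 12 - 2*l
(5) = -l^2 - 11*l + 42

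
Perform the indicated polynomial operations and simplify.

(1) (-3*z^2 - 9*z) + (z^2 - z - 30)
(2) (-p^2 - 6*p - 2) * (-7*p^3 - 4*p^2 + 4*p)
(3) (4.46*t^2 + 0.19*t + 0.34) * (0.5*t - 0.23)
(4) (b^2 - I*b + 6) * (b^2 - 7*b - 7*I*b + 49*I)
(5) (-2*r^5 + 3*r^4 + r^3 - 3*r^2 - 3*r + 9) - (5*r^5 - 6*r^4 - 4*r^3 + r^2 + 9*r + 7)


(1) = -2*z^2 - 10*z - 30
(2) = 7*p^5 + 46*p^4 + 34*p^3 - 16*p^2 - 8*p
(3) = 2.23*t^3 - 0.9308*t^2 + 0.1263*t - 0.0782
(4) = b^4 - 7*b^3 - 8*I*b^3 - b^2 + 56*I*b^2 + 7*b - 42*I*b + 294*I
(5) = -7*r^5 + 9*r^4 + 5*r^3 - 4*r^2 - 12*r + 2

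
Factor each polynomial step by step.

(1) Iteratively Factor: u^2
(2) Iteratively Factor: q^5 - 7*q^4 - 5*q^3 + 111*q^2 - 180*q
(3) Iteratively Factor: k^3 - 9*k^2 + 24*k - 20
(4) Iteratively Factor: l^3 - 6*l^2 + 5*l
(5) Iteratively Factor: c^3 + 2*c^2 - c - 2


(1) = (u)*(u)
(2) = (q - 3)*(q^4 - 4*q^3 - 17*q^2 + 60*q) = (q - 3)^2*(q^3 - q^2 - 20*q) = q*(q - 3)^2*(q^2 - q - 20) = q*(q - 5)*(q - 3)^2*(q + 4)
(3) = (k - 5)*(k^2 - 4*k + 4) = (k - 5)*(k - 2)*(k - 2)
(4) = (l - 5)*(l^2 - l) = l*(l - 5)*(l - 1)
(5) = (c + 1)*(c^2 + c - 2) = (c + 1)*(c + 2)*(c - 1)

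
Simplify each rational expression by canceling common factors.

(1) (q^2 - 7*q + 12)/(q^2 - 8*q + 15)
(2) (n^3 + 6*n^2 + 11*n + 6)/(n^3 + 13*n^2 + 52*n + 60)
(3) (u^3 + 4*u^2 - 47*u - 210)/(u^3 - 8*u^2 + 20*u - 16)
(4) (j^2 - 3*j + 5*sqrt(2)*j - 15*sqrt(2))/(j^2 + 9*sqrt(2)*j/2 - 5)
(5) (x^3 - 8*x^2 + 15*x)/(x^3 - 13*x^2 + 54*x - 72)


(1) = (q - 4)/(q - 5)
(2) = (n^2 + 4*n + 3)/(n^2 + 11*n + 30)
(3) = (u^3 + 4*u^2 - 47*u - 210)/(u^3 - 8*u^2 + 20*u - 16)
(4) = (2*j - 6)/(2*j - sqrt(2))
(5) = (x^2 - 5*x)/(x^2 - 10*x + 24)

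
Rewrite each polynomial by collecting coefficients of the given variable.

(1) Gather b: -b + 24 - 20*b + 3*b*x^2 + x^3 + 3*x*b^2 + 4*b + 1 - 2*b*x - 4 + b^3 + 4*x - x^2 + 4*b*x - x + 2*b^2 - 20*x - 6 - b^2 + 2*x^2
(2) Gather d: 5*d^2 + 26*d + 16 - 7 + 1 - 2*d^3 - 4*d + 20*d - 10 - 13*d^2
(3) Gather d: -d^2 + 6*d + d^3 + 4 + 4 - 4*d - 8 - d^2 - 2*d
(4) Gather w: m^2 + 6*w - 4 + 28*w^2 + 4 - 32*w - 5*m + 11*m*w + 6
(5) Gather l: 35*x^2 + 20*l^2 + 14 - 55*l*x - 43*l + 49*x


(1) = b^3 + b^2*(3*x + 1) + b*(3*x^2 + 2*x - 17) + x^3 + x^2 - 17*x + 15
(2) = -2*d^3 - 8*d^2 + 42*d
(3) = d^3 - 2*d^2
(4) = m^2 - 5*m + 28*w^2 + w*(11*m - 26) + 6
(5) = 20*l^2 + l*(-55*x - 43) + 35*x^2 + 49*x + 14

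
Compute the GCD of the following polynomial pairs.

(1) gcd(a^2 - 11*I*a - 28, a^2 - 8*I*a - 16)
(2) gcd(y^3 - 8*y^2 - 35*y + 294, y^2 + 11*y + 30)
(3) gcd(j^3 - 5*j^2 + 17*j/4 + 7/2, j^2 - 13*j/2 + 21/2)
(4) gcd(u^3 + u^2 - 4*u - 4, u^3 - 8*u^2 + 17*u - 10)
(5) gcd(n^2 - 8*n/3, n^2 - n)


(1) = a - 4*I
(2) = gcd((y - 7)^2*(y + 6), (y + 5)*(y + 6)) = y + 6
(3) = gcd((j - 7/2)*(j - 2)*(j + 1/2), (j - 7/2)*(j - 3)) = j - 7/2
(4) = gcd((u - 2)*(u + 1)*(u + 2), (u - 5)*(u - 2)*(u - 1)) = u - 2
(5) = n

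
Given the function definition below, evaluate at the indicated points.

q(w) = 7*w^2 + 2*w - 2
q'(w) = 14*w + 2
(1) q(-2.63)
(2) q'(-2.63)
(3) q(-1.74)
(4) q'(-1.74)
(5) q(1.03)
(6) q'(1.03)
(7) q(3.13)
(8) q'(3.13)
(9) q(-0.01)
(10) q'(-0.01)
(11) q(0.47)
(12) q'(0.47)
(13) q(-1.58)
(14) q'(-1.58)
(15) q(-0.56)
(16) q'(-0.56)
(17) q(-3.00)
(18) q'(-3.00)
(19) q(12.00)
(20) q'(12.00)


(1) = 41.16
(2) = -34.82
(3) = 15.71
(4) = -22.36
(5) = 7.49
(6) = 16.42
(7) = 72.84
(8) = 45.82
(9) = -2.02
(10) = 1.86
(11) = 0.49
(12) = 8.58
(13) = 12.31
(14) = -20.12
(15) = -0.92
(16) = -5.84
(17) = 55.00
(18) = -40.00
(19) = 1030.00
(20) = 170.00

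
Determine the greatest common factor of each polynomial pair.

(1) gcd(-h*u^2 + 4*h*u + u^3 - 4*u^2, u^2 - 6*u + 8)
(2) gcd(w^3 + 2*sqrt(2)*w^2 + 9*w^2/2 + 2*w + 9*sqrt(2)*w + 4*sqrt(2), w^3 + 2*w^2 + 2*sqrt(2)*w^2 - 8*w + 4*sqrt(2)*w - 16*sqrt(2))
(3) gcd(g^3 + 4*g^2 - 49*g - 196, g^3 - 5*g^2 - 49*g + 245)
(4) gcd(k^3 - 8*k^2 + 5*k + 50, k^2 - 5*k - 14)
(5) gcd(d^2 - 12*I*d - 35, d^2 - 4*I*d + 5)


(1) = gcd(u*(-h + u)*(u - 4), (u - 4)*(u - 2)) = u - 4
(2) = w^2 + w*(2*sqrt(2) + 4) + 8*sqrt(2)
(3) = g^2 - 49
(4) = k + 2
(5) = gcd((d - 7*I)*(d - 5*I), (d - 5*I)*(d + I)) = d - 5*I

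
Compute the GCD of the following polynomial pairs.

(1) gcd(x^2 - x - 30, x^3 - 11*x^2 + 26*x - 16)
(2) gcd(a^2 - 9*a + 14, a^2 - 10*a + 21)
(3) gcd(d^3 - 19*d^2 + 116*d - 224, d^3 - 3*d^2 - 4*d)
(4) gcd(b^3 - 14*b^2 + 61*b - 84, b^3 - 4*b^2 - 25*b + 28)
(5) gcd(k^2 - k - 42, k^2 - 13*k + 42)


(1) = gcd((x - 6)*(x + 5), (x - 8)*(x - 2)*(x - 1)) = 1
(2) = gcd((a - 7)*(a - 2), (a - 7)*(a - 3)) = a - 7
(3) = d - 4
(4) = b - 7
(5) = k - 7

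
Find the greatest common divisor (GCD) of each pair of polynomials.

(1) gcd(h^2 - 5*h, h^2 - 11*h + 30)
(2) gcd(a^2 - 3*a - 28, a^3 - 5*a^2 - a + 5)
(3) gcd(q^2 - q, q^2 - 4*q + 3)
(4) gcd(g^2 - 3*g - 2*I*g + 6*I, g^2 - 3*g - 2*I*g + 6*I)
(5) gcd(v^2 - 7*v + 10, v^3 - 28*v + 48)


(1) = h - 5
(2) = gcd((a - 7)*(a + 4), (a - 5)*(a - 1)*(a + 1)) = 1
(3) = q - 1
(4) = g^2 + g*(-3 - 2*I) + 6*I
(5) = v - 2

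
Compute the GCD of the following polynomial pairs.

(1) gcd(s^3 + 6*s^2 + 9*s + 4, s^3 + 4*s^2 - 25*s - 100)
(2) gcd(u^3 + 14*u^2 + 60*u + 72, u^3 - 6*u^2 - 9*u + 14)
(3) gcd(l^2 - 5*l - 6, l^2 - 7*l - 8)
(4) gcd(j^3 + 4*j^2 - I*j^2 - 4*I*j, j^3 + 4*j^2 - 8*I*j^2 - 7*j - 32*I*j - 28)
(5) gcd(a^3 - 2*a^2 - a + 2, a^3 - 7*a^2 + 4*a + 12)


(1) = gcd((s + 1)^2*(s + 4), (s - 5)*(s + 4)*(s + 5)) = s + 4
(2) = gcd((u + 2)*(u + 6)^2, (u - 7)*(u - 1)*(u + 2)) = u + 2
(3) = l + 1
(4) = gcd(j*(j + 4)*(j - I), (j + 4)*(j - 7*I)*(j - I)) = j^2 + j*(4 - I) - 4*I
(5) = a^2 - a - 2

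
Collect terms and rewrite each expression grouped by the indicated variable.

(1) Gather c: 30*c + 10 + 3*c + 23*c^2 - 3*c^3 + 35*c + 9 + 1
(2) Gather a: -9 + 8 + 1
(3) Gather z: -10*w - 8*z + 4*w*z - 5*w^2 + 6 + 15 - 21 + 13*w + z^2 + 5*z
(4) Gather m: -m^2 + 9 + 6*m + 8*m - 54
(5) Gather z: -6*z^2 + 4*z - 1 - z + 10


(1) = -3*c^3 + 23*c^2 + 68*c + 20
(2) = 0
(3) = -5*w^2 + 3*w + z^2 + z*(4*w - 3)
(4) = -m^2 + 14*m - 45
(5) = -6*z^2 + 3*z + 9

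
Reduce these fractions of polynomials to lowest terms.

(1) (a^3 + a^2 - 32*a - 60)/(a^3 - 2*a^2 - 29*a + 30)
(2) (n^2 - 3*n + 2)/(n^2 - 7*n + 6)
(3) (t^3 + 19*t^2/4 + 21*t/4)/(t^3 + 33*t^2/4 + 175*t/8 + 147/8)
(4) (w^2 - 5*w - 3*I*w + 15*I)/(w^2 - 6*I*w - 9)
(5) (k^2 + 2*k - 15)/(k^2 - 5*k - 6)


(1) = (a + 2)/(a - 1)
(2) = (n - 2)/(n - 6)
(3) = 2*t/(2*t + 7)
(4) = (w - 5)/(w - 3*I)
(5) = (k^2 + 2*k - 15)/(k^2 - 5*k - 6)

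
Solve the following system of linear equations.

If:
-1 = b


Then:
b = -1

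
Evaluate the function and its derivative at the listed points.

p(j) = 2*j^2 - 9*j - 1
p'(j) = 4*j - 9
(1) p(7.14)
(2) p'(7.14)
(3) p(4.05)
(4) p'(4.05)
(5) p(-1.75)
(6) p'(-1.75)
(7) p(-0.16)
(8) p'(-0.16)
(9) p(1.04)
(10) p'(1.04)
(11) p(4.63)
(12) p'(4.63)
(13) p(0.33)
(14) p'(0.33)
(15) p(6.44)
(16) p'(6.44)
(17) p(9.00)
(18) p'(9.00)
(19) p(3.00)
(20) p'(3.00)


(1) = 36.70
(2) = 19.56
(3) = -4.64
(4) = 7.20
(5) = 20.88
(6) = -16.00
(7) = 0.49
(8) = -9.64
(9) = -8.20
(10) = -4.84
(11) = 0.20
(12) = 9.52
(13) = -3.75
(14) = -7.68
(15) = 23.99
(16) = 16.76
(17) = 80.00
(18) = 27.00
(19) = -10.00
(20) = 3.00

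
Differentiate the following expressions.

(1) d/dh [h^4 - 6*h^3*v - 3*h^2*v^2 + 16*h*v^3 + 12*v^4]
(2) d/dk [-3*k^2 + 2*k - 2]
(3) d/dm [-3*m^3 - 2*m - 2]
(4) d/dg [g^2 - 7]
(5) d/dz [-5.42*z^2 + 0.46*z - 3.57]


(1) = 4*h^3 - 18*h^2*v - 6*h*v^2 + 16*v^3
(2) = 2 - 6*k
(3) = -9*m^2 - 2
(4) = 2*g
(5) = 0.46 - 10.84*z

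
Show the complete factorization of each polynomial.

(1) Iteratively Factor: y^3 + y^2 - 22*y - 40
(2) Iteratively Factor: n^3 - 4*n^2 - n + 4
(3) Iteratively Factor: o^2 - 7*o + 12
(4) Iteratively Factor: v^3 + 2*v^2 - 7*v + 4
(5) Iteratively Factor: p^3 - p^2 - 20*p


(1) = (y + 4)*(y^2 - 3*y - 10) = (y - 5)*(y + 4)*(y + 2)
(2) = (n + 1)*(n^2 - 5*n + 4) = (n - 4)*(n + 1)*(n - 1)
(3) = (o - 4)*(o - 3)
(4) = (v - 1)*(v^2 + 3*v - 4) = (v - 1)^2*(v + 4)
(5) = (p - 5)*(p^2 + 4*p) = p*(p - 5)*(p + 4)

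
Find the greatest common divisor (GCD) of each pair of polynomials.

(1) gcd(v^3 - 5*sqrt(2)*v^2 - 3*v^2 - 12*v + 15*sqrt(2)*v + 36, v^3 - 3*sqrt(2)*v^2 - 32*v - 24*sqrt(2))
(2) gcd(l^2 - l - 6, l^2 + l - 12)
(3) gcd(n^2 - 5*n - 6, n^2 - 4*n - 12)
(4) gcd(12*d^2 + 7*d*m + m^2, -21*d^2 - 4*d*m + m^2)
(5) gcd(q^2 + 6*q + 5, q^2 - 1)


(1) = gcd((v - 3)*(v - 6*sqrt(2))*(v + sqrt(2)), (v - 6*sqrt(2))*(v + sqrt(2))*(v + 2*sqrt(2))) = v^2 - 5*sqrt(2)*v - 12
(2) = gcd((l - 3)*(l + 2), (l - 3)*(l + 4)) = l - 3
(3) = gcd((n - 6)*(n + 1), (n - 6)*(n + 2)) = n - 6
(4) = gcd((3*d + m)*(4*d + m), (-7*d + m)*(3*d + m)) = 3*d + m
(5) = gcd((q + 1)*(q + 5), (q - 1)*(q + 1)) = q + 1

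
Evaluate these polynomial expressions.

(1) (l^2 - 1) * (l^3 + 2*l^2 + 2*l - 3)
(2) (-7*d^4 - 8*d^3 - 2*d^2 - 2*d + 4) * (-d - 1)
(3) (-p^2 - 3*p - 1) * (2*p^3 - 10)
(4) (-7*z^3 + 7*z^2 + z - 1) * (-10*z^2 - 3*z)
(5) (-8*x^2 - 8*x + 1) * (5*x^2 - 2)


(1) = l^5 + 2*l^4 + l^3 - 5*l^2 - 2*l + 3
(2) = 7*d^5 + 15*d^4 + 10*d^3 + 4*d^2 - 2*d - 4
(3) = -2*p^5 - 6*p^4 - 2*p^3 + 10*p^2 + 30*p + 10
(4) = 70*z^5 - 49*z^4 - 31*z^3 + 7*z^2 + 3*z
(5) = -40*x^4 - 40*x^3 + 21*x^2 + 16*x - 2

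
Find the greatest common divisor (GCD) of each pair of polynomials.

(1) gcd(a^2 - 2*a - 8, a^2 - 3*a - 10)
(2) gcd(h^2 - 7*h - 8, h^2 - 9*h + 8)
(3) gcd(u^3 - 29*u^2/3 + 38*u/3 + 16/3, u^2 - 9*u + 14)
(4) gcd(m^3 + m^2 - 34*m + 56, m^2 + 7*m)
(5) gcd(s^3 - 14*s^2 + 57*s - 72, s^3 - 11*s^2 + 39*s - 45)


(1) = gcd((a - 4)*(a + 2), (a - 5)*(a + 2)) = a + 2
(2) = h - 8
(3) = gcd((u - 8)*(u - 2)*(u + 1/3), (u - 7)*(u - 2)) = u - 2
(4) = m + 7
(5) = s^2 - 6*s + 9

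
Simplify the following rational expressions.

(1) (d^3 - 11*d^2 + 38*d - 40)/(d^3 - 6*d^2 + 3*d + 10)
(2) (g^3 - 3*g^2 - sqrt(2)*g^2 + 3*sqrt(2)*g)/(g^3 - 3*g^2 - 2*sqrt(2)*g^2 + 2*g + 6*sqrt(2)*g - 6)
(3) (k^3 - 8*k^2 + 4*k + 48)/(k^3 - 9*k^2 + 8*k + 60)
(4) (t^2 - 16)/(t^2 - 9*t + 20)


(1) = (d - 4)/(d + 1)
(2) = g/(g - sqrt(2))
(3) = (k - 4)/(k - 5)
(4) = (t + 4)/(t - 5)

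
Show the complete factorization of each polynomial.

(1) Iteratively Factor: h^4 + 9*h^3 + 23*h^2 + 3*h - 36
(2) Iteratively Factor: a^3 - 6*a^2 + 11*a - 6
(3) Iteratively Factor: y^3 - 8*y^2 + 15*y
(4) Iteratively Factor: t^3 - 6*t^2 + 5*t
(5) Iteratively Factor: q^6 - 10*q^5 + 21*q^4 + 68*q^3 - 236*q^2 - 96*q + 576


(1) = (h - 1)*(h^3 + 10*h^2 + 33*h + 36) = (h - 1)*(h + 4)*(h^2 + 6*h + 9) = (h - 1)*(h + 3)*(h + 4)*(h + 3)
(2) = (a - 3)*(a^2 - 3*a + 2) = (a - 3)*(a - 1)*(a - 2)
(3) = (y - 3)*(y^2 - 5*y) = (y - 5)*(y - 3)*(y)
(4) = (t - 5)*(t^2 - t) = (t - 5)*(t - 1)*(t)
(5) = (q - 4)*(q^5 - 6*q^4 - 3*q^3 + 56*q^2 - 12*q - 144) = (q - 4)*(q - 3)*(q^4 - 3*q^3 - 12*q^2 + 20*q + 48) = (q - 4)*(q - 3)^2*(q^3 - 12*q - 16) = (q - 4)*(q - 3)^2*(q + 2)*(q^2 - 2*q - 8) = (q - 4)^2*(q - 3)^2*(q + 2)*(q + 2)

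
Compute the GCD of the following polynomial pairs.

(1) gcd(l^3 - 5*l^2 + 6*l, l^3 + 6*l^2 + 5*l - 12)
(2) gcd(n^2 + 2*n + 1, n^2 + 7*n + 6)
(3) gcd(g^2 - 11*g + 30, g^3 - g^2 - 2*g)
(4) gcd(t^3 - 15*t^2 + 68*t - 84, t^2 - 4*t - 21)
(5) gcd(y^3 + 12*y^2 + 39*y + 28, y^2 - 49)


(1) = gcd(l*(l - 3)*(l - 2), (l - 1)*(l + 3)*(l + 4)) = 1
(2) = gcd((n + 1)^2, (n + 1)*(n + 6)) = n + 1
(3) = 1
(4) = t - 7
(5) = y + 7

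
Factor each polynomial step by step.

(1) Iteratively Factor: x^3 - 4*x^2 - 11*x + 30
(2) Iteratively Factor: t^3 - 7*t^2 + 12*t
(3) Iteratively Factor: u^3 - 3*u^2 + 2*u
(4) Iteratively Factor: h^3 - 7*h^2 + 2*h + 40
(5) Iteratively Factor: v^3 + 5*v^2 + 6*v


(1) = (x - 5)*(x^2 + x - 6) = (x - 5)*(x - 2)*(x + 3)
(2) = (t - 3)*(t^2 - 4*t) = t*(t - 3)*(t - 4)
(3) = (u - 2)*(u^2 - u) = u*(u - 2)*(u - 1)
(4) = (h + 2)*(h^2 - 9*h + 20) = (h - 4)*(h + 2)*(h - 5)
(5) = (v)*(v^2 + 5*v + 6) = v*(v + 2)*(v + 3)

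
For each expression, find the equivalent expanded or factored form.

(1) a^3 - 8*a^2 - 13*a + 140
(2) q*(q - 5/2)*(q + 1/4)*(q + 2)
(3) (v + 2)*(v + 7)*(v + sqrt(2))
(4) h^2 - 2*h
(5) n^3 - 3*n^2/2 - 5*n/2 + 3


(1) = (a - 7)*(a - 5)*(a + 4)
(2) = q^4 - q^3/4 - 41*q^2/8 - 5*q/4
(3) = v^3 + sqrt(2)*v^2 + 9*v^2 + 9*sqrt(2)*v + 14*v + 14*sqrt(2)
(4) = h*(h - 2)
(5) = (n - 2)*(n - 1)*(n + 3/2)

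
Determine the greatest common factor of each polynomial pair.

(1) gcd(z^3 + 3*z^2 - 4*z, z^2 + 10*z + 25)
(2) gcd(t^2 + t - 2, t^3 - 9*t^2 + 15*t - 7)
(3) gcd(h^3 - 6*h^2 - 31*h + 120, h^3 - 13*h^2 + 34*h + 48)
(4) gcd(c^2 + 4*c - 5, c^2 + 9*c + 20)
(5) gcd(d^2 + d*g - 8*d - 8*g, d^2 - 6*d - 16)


(1) = gcd(z*(z - 1)*(z + 4), (z + 5)^2) = 1
(2) = t - 1
(3) = gcd((h - 8)*(h - 3)*(h + 5), (h - 8)*(h - 6)*(h + 1)) = h - 8
(4) = gcd((c - 1)*(c + 5), (c + 4)*(c + 5)) = c + 5
(5) = d - 8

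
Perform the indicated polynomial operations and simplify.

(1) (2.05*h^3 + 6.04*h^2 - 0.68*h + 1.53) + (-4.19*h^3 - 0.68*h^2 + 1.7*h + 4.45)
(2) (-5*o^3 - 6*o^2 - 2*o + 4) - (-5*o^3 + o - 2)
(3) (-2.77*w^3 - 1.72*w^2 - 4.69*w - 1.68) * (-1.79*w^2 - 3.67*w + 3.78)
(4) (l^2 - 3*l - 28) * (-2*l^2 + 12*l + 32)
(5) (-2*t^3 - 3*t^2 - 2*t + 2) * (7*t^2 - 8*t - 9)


(1) = -2.14*h^3 + 5.36*h^2 + 1.02*h + 5.98
(2) = -6*o^2 - 3*o + 6
(3) = 4.9583*w^5 + 13.2447*w^4 + 4.2369*w^3 + 13.7179*w^2 - 11.5626*w - 6.3504
(4) = -2*l^4 + 18*l^3 + 52*l^2 - 432*l - 896
(5) = -14*t^5 - 5*t^4 + 28*t^3 + 57*t^2 + 2*t - 18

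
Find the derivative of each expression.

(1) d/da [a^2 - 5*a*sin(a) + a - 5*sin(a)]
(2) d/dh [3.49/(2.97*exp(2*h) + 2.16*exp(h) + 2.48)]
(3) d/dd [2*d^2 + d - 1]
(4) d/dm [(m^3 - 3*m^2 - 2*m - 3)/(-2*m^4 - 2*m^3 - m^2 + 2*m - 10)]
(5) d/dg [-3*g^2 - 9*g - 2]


(1) = -5*a*cos(a) + 2*a - 5*sqrt(2)*sin(a + pi/4) + 1
(2) = (-20.7306*exp(h) - 7.5384)*exp(h)/(2.97*exp(2*h) + 2.16*exp(h) + 2.48)^2
(3) = 4*d + 1
(4) = (2*m^6 - 12*m^5 - 19*m^4 - 28*m^3 - 56*m^2 + 54*m + 26)/(4*m^8 + 8*m^7 + 8*m^6 - 4*m^5 + 33*m^4 + 36*m^3 + 24*m^2 - 40*m + 100)
(5) = -6*g - 9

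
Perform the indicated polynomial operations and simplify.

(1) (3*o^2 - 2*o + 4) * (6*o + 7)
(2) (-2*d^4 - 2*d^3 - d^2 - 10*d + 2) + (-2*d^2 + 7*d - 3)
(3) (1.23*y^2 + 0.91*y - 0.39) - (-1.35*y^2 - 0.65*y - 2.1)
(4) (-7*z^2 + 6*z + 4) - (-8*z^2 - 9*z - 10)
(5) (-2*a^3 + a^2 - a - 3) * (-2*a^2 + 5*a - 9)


(1) = 18*o^3 + 9*o^2 + 10*o + 28
(2) = -2*d^4 - 2*d^3 - 3*d^2 - 3*d - 1
(3) = 2.58*y^2 + 1.56*y + 1.71
(4) = z^2 + 15*z + 14
(5) = 4*a^5 - 12*a^4 + 25*a^3 - 8*a^2 - 6*a + 27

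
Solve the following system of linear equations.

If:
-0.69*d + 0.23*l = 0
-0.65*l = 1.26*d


Then:
d = 0.00
l = 0.00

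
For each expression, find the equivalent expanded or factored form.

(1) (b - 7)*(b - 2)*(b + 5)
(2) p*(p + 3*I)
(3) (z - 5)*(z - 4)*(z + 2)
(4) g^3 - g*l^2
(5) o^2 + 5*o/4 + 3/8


(1) = b^3 - 4*b^2 - 31*b + 70
(2) = p^2 + 3*I*p
(3) = z^3 - 7*z^2 + 2*z + 40
(4) = g*(g - l)*(g + l)
(5) = (o + 1/2)*(o + 3/4)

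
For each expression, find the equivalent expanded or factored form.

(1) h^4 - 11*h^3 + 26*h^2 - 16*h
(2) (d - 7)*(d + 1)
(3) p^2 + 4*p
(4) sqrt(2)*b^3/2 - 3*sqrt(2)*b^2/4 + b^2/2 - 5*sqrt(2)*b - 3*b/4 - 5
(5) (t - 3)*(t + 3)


(1) = h*(h - 8)*(h - 2)*(h - 1)
(2) = d^2 - 6*d - 7
(3) = p*(p + 4)
(4) = (b - 4)*(b + 5/2)*(sqrt(2)*b/2 + 1/2)
(5) = t^2 - 9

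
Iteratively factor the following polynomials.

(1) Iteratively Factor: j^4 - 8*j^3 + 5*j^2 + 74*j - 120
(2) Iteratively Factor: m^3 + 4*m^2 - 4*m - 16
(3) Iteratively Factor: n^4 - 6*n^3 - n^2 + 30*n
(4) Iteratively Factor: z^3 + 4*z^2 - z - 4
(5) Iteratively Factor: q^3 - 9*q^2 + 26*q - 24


(1) = (j - 5)*(j^3 - 3*j^2 - 10*j + 24) = (j - 5)*(j + 3)*(j^2 - 6*j + 8) = (j - 5)*(j - 2)*(j + 3)*(j - 4)
(2) = (m + 2)*(m^2 + 2*m - 8) = (m - 2)*(m + 2)*(m + 4)
(3) = (n + 2)*(n^3 - 8*n^2 + 15*n) = (n - 3)*(n + 2)*(n^2 - 5*n) = n*(n - 3)*(n + 2)*(n - 5)
(4) = (z + 4)*(z^2 - 1) = (z + 1)*(z + 4)*(z - 1)
(5) = (q - 2)*(q^2 - 7*q + 12) = (q - 3)*(q - 2)*(q - 4)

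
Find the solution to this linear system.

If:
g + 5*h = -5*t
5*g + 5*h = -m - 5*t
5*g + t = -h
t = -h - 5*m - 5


Then:
No Solution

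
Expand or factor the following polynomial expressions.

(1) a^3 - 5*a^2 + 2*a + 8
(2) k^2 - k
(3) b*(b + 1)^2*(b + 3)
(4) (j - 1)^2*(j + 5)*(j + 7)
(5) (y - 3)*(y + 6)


(1) = (a - 4)*(a - 2)*(a + 1)
(2) = k*(k - 1)
(3) = b^4 + 5*b^3 + 7*b^2 + 3*b
(4) = j^4 + 10*j^3 + 12*j^2 - 58*j + 35
(5) = y^2 + 3*y - 18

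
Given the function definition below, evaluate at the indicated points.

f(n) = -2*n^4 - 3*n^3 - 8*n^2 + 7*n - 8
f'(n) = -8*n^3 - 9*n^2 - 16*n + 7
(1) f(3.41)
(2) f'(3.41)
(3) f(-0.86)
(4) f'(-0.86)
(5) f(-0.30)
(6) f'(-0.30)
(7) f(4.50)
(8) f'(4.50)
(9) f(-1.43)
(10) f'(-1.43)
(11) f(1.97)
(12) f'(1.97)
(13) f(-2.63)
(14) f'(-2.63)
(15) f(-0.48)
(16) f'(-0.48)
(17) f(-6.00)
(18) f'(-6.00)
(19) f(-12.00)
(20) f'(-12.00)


(1) = -466.54
(2) = -469.43
(3) = -19.12
(4) = 19.19
(5) = -10.76
(6) = 11.21
(7) = -1232.00
(8) = -976.25
(9) = -33.96
(10) = 34.87
(11) = -78.32
(12) = -120.61
(13) = -122.86
(14) = 132.36
(15) = -12.98
(16) = 13.49
(17) = -2282.00
(18) = 1507.00
(19) = -37532.00
(20) = 12727.00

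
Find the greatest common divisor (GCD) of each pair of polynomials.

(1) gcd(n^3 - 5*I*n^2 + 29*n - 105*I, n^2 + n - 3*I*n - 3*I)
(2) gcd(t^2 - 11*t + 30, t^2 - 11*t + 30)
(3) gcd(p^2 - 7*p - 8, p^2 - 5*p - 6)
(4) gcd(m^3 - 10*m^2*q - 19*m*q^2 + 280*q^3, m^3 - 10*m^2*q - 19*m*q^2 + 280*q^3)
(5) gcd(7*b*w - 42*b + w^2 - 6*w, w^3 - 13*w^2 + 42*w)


(1) = n - 3*I
(2) = gcd((t - 6)*(t - 5), (t - 6)*(t - 5)) = t^2 - 11*t + 30
(3) = gcd((p - 8)*(p + 1), (p - 6)*(p + 1)) = p + 1
(4) = gcd((m - 8*q)*(m - 7*q)*(m + 5*q), (m - 8*q)*(m - 7*q)*(m + 5*q)) = m^3 - 10*m^2*q - 19*m*q^2 + 280*q^3
(5) = gcd((7*b + w)*(w - 6), w*(w - 7)*(w - 6)) = w - 6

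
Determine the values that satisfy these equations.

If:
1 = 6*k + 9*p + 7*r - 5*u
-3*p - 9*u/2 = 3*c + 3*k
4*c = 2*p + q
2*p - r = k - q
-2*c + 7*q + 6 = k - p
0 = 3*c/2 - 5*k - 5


Then:
c = -215/3667
k = -7463/7334
p = 3099/7334
q = -3959/3667
r = 5743/7334
u = 1598/3667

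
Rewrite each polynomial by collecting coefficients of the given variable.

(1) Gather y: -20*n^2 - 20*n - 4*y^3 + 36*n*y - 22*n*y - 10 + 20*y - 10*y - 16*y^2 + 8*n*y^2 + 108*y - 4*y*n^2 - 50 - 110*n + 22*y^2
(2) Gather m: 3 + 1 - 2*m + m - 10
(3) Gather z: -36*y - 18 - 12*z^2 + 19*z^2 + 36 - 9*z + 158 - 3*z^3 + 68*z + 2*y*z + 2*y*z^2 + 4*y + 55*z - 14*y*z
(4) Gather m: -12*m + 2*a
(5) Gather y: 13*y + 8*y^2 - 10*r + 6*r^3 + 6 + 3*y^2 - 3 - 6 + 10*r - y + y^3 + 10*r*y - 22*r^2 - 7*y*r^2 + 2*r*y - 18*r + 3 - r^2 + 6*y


(1) = -20*n^2 - 130*n - 4*y^3 + y^2*(8*n + 6) + y*(-4*n^2 + 14*n + 118) - 60
(2) = -m - 6
(3) = -32*y - 3*z^3 + z^2*(2*y + 7) + z*(114 - 12*y) + 176
(4) = 2*a - 12*m
(5) = 6*r^3 - 23*r^2 - 18*r + y^3 + 11*y^2 + y*(-7*r^2 + 12*r + 18)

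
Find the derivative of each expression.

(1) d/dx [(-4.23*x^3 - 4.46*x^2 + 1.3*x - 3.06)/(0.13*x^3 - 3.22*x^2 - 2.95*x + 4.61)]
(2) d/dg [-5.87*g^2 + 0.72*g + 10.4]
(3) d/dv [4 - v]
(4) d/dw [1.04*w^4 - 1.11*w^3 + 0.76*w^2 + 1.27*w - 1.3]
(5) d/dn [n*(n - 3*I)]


(1) = (14.2004*x^4 + 24.619*x^3 - 39.9645*x^2 - 60.8276*x - 3.034)/(0.0169*x^6 - 0.8372*x^5 + 9.6014*x^4 + 20.1966*x^3 - 20.9859*x^2 - 27.199*x + 21.2521)
(2) = 0.72 - 11.74*g
(3) = -1
(4) = 4.16*w^3 - 3.33*w^2 + 1.52*w + 1.27
(5) = 2*n - 3*I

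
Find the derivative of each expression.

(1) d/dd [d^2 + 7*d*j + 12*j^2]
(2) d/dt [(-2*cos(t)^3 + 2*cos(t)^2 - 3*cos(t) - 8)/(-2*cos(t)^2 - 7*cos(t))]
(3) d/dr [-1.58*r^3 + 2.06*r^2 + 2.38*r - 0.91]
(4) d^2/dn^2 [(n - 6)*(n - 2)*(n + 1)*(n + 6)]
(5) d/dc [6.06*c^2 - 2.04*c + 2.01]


(1) = 2*d + 7*j
(2) = 4*(-cos(t)^4 - 7*cos(t)^3 + 5*cos(t)^2 + 8*cos(t) + 14)*sin(t)/((2*cos(t) + 7)^2*cos(t)^2)
(3) = -4.74*r^2 + 4.12*r + 2.38
(4) = 12*n^2 - 6*n - 76
(5) = 12.12*c - 2.04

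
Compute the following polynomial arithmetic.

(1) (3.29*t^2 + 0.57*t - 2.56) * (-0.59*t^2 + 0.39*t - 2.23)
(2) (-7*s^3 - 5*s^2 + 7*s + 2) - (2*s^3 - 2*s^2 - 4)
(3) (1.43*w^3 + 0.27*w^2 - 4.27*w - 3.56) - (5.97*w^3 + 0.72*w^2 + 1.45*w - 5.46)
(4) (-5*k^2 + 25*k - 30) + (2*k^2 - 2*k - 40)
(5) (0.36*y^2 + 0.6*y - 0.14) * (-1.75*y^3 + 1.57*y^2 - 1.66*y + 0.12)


(1) = -1.9411*t^4 + 0.9468*t^3 - 5.604*t^2 - 2.2695*t + 5.7088
(2) = -9*s^3 - 3*s^2 + 7*s + 6
(3) = -4.54*w^3 - 0.45*w^2 - 5.72*w + 1.9
(4) = -3*k^2 + 23*k - 70
(5) = -0.63*y^5 - 0.4848*y^4 + 0.5894*y^3 - 1.1726*y^2 + 0.3044*y - 0.0168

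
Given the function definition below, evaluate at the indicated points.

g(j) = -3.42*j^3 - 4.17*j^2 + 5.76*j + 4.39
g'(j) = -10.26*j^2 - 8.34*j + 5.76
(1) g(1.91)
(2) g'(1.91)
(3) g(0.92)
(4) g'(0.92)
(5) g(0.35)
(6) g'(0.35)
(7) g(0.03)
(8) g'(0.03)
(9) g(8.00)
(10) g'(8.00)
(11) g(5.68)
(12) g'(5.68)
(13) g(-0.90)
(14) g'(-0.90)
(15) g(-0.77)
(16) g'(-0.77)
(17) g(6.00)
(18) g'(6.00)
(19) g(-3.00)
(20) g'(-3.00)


(1) = -23.65
(2) = -47.60
(3) = 3.50
(4) = -10.60
(5) = 5.75
(6) = 1.58
(7) = 4.56
(8) = 5.50
(9) = -1967.45
(10) = -717.60
(11) = -724.14
(12) = -372.62
(13) = -1.68
(14) = 4.96
(15) = -0.96
(16) = 6.10
(17) = -849.89
(18) = -413.64
(19) = 41.92
(20) = -61.56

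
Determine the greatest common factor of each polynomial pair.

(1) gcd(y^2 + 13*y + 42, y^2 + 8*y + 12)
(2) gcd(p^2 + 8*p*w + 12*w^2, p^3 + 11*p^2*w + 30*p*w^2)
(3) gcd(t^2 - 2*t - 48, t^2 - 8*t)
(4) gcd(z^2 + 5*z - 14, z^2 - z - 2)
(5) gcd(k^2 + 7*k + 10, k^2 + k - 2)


(1) = gcd((y + 6)*(y + 7), (y + 2)*(y + 6)) = y + 6
(2) = p + 6*w
(3) = t - 8
(4) = gcd((z - 2)*(z + 7), (z - 2)*(z + 1)) = z - 2
(5) = k + 2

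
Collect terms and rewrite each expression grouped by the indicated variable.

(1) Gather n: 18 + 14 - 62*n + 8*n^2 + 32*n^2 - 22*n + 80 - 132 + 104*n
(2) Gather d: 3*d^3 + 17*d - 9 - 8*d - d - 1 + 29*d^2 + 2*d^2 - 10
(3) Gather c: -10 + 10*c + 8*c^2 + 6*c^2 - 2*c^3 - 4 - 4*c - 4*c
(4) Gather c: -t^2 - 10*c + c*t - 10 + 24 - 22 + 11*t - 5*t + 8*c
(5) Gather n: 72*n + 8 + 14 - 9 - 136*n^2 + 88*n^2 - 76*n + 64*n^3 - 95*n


(1) = 40*n^2 + 20*n - 20
(2) = 3*d^3 + 31*d^2 + 8*d - 20
(3) = -2*c^3 + 14*c^2 + 2*c - 14
(4) = c*(t - 2) - t^2 + 6*t - 8
(5) = 64*n^3 - 48*n^2 - 99*n + 13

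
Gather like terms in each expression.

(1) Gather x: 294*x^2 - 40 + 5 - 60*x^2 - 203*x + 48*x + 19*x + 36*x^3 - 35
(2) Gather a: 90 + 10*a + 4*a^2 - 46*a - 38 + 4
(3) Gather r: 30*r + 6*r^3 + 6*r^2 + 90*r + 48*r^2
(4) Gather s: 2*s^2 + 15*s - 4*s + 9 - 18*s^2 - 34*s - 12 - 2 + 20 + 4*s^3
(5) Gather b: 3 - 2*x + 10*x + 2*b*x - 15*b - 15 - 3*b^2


(1) = 36*x^3 + 234*x^2 - 136*x - 70
(2) = 4*a^2 - 36*a + 56
(3) = 6*r^3 + 54*r^2 + 120*r
(4) = 4*s^3 - 16*s^2 - 23*s + 15
(5) = -3*b^2 + b*(2*x - 15) + 8*x - 12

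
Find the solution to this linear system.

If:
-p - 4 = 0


Then:
p = -4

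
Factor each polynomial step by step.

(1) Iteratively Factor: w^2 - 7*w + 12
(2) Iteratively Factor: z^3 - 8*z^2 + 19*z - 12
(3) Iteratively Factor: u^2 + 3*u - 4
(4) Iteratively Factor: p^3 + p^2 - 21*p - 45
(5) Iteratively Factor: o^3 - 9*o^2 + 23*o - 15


(1) = (w - 3)*(w - 4)
(2) = (z - 1)*(z^2 - 7*z + 12) = (z - 3)*(z - 1)*(z - 4)
(3) = (u + 4)*(u - 1)
(4) = (p - 5)*(p^2 + 6*p + 9) = (p - 5)*(p + 3)*(p + 3)
(5) = (o - 3)*(o^2 - 6*o + 5) = (o - 3)*(o - 1)*(o - 5)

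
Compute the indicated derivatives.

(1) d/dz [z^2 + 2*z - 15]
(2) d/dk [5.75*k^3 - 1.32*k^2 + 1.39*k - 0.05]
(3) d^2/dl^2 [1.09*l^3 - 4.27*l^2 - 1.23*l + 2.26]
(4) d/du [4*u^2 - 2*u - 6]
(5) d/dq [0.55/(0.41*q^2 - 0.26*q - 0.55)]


(1) = 2*z + 2
(2) = 17.25*k^2 - 2.64*k + 1.39
(3) = 6.54*l - 8.54
(4) = 8*u - 2
(5) = (0.143 - 0.451*q)/(-0.41*q^2 + 0.26*q + 0.55)^2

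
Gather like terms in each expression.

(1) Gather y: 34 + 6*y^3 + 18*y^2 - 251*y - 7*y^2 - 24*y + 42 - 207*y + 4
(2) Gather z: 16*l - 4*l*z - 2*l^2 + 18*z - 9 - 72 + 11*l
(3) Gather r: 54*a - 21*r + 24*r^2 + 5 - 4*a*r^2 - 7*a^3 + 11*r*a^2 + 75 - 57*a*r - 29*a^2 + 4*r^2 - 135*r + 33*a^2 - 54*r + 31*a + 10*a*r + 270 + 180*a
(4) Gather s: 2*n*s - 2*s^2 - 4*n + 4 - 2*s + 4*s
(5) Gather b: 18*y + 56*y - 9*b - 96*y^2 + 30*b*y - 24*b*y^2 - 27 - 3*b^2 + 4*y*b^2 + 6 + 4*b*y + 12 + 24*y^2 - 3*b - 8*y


(1) = 6*y^3 + 11*y^2 - 482*y + 80
(2) = -2*l^2 + 27*l + z*(18 - 4*l) - 81
(3) = -7*a^3 + 4*a^2 + 265*a + r^2*(28 - 4*a) + r*(11*a^2 - 47*a - 210) + 350
(4) = -4*n - 2*s^2 + s*(2*n + 2) + 4
(5) = b^2*(4*y - 3) + b*(-24*y^2 + 34*y - 12) - 72*y^2 + 66*y - 9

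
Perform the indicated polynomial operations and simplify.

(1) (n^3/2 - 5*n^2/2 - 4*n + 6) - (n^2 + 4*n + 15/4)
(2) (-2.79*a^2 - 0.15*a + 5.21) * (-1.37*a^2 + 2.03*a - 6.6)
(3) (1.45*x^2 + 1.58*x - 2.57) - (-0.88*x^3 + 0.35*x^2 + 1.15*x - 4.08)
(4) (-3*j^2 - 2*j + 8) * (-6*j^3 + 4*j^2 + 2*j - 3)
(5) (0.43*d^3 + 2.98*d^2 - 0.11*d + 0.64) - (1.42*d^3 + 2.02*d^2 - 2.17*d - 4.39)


(1) = n^3/2 - 7*n^2/2 - 8*n + 9/4
(2) = 3.8223*a^4 - 5.4582*a^3 + 10.9718*a^2 + 11.5663*a - 34.386
(3) = 0.88*x^3 + 1.1*x^2 + 0.43*x + 1.51
(4) = 18*j^5 - 62*j^3 + 37*j^2 + 22*j - 24
(5) = -0.99*d^3 + 0.96*d^2 + 2.06*d + 5.03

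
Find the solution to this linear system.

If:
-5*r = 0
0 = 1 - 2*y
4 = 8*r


Then:
No Solution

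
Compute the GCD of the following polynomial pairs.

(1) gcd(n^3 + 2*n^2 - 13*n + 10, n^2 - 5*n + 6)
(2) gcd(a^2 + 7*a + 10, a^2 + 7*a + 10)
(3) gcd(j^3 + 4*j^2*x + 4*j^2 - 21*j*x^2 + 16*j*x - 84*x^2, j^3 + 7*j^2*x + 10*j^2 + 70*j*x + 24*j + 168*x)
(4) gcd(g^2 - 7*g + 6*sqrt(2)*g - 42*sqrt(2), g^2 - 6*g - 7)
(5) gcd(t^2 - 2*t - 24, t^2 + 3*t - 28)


(1) = gcd((n - 2)*(n - 1)*(n + 5), (n - 3)*(n - 2)) = n - 2
(2) = gcd((a + 2)*(a + 5), (a + 2)*(a + 5)) = a^2 + 7*a + 10
(3) = gcd((j + 4)*(j - 3*x)*(j + 7*x), (j + 4)*(j + 6)*(j + 7*x)) = j^2 + 7*j*x + 4*j + 28*x
(4) = gcd((g - 7)*(g + 6*sqrt(2)), (g - 7)*(g + 1)) = g - 7
(5) = gcd((t - 6)*(t + 4), (t - 4)*(t + 7)) = 1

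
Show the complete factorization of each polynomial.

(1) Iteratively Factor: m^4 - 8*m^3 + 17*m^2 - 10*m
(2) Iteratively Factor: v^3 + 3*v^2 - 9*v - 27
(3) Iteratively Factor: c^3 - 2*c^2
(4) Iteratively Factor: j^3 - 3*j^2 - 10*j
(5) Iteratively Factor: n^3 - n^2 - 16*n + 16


(1) = (m - 1)*(m^3 - 7*m^2 + 10*m) = (m - 5)*(m - 1)*(m^2 - 2*m) = m*(m - 5)*(m - 1)*(m - 2)
(2) = (v - 3)*(v^2 + 6*v + 9) = (v - 3)*(v + 3)*(v + 3)
(3) = (c)*(c^2 - 2*c) = c*(c - 2)*(c)
(4) = (j - 5)*(j^2 + 2*j) = (j - 5)*(j + 2)*(j)
(5) = (n - 4)*(n^2 + 3*n - 4) = (n - 4)*(n - 1)*(n + 4)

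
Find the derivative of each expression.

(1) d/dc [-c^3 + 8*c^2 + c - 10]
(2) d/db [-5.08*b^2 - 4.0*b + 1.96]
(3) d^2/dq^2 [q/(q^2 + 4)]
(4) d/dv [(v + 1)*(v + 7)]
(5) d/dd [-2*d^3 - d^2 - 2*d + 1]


(1) = -3*c^2 + 16*c + 1
(2) = -10.16*b - 4.0
(3) = 2*q*(q^2 - 12)/(q^2 + 4)^3
(4) = 2*v + 8
(5) = -6*d^2 - 2*d - 2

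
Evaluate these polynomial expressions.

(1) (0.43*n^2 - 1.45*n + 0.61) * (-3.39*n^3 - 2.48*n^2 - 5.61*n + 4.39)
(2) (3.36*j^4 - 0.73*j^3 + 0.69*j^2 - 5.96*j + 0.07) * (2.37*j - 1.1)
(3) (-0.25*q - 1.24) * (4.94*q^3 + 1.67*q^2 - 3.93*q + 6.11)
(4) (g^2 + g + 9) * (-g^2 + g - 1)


(1) = -1.4577*n^5 + 3.8491*n^4 - 0.8842*n^3 + 8.5094*n^2 - 9.7876*n + 2.6779
(2) = 7.9632*j^5 - 5.4261*j^4 + 2.4383*j^3 - 14.8842*j^2 + 6.7219*j - 0.077
(3) = -1.235*q^4 - 6.5431*q^3 - 1.0883*q^2 + 3.3457*q - 7.5764
(4) = -g^4 - 9*g^2 + 8*g - 9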